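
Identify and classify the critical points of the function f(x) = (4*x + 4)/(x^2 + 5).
f'(x) = 4*(x^2 - 2*x*(x + 1) + 5)/(x^2 + 5)^2

Solve f'(x) = 0:
  f'(x) = -4*(x^2 + 2*x - 5)/(x^2 + 5)^2; the denominator is positive wherever f is defined, so f'(x) = 0 ⇔ -4*x^2 - 8*x + 20 = 0.
  Factor: -4*x^2 - 8*x + 20 = -4*(x^2 + 2*x - 5); x^2 + 2*x - 5 = 0 has no rational roots; quadratic formula: x = (-2 ± √24)/2.
  ⇒ x = -sqrt(6) - 1 ≈ -3.4495, -1 + sqrt(6) ≈ 1.4495

f''(x) = 8*(4*x^2*(x + 1) - (3*x + 1)*(x^2 + 5))/(x^2 + 5)^3
Second-derivative test at each critical point:
  f''(-3.4495) = 0.0686 > 0 → local minimum
  f''(1.4495) = -0.3886 < 0 → local maximum

Critical points: x = -sqrt(6) - 1 ≈ -3.4495 (local minimum); x = -1 + sqrt(6) ≈ 1.4495 (local maximum)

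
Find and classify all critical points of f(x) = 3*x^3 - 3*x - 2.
f'(x) = 9*x^2 - 3

Solve f'(x) = 0:
  Factor: 9*x^2 - 3 = 3*(3*x^2 - 1); 3*x^2 - 1 = 0 has no rational roots; quadratic formula: x = (0 ± √12)/6.
  ⇒ x = -sqrt(3)/3 ≈ -0.5774, sqrt(3)/3 ≈ 0.5774

f''(x) = 18*x
Second-derivative test at each critical point:
  f''(-0.5774) = -10.3923 < 0 → local maximum
  f''(0.5774) = 10.3923 > 0 → local minimum

Critical points: x = -sqrt(3)/3 ≈ -0.5774 (local maximum); x = sqrt(3)/3 ≈ 0.5774 (local minimum)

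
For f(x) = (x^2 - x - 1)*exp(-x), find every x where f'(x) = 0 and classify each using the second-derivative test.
f'(x) = x*(3 - x)*exp(-x)

Solve f'(x) = 0:
  f'(x) = (-x^2 + 3*x)·exp(-x) and exp(-x) > 0 for every x, so f'(x) = 0 ⇔ -x^2 + 3*x = 0.
  Factor: -x^2 + 3*x = -x*(x - 3) = 0.
  ⇒ x = 0, 3

f''(x) = (x^2 - 5*x + 3)*exp(-x)
Second-derivative test at each critical point:
  f''(0) = 3 > 0 → local minimum
  f''(3) = -0.1494 < 0 → local maximum

Critical points: x = 0 (local minimum); x = 3 (local maximum)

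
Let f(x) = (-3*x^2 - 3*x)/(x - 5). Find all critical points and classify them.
f'(x) = 3*(-x^2 + 10*x + 5)/(x^2 - 10*x + 25)

Solve f'(x) = 0:
  f'(x) = -3*(x^2 - 10*x - 5)/(x - 5)^2; the denominator is positive wherever f is defined, so f'(x) = 0 ⇔ -3*x^2 + 30*x + 15 = 0.
  Factor: -3*x^2 + 30*x + 15 = -3*(x^2 - 10*x - 5); x^2 - 10*x - 5 = 0 has no rational roots; quadratic formula: x = (10 ± √120)/2.
  ⇒ x = 5 - sqrt(30) ≈ -0.4772, 5 + sqrt(30) ≈ 10.4772

f''(x) = -180/(x^3 - 15*x^2 + 75*x - 125)
Second-derivative test at each critical point:
  f''(-0.4772) = 1.0954 > 0 → local minimum
  f''(10.4772) = -1.0954 < 0 → local maximum

Critical points: x = 5 - sqrt(30) ≈ -0.4772 (local minimum); x = 5 + sqrt(30) ≈ 10.4772 (local maximum)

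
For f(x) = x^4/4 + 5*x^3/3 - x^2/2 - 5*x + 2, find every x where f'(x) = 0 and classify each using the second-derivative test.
f'(x) = x^3 + 5*x^2 - x - 5

Solve f'(x) = 0:
  Factor: x^3 + 5*x^2 - x - 5 = (x - 1)*(x + 1)*(x + 5) = 0.
  ⇒ x = -5, -1, 1

f''(x) = 3*x^2 + 10*x - 1
Second-derivative test at each critical point:
  f''(-5) = 24 > 0 → local minimum
  f''(-1) = -8 < 0 → local maximum
  f''(1) = 12 > 0 → local minimum

Critical points: x = -5 (local minimum); x = -1 (local maximum); x = 1 (local minimum)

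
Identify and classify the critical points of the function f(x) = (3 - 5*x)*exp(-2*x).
f'(x) = (10*x - 11)*exp(-2*x)

Solve f'(x) = 0:
  f'(x) = (10*x - 11)·exp(-2*x) and exp(-2*x) > 0 for every x, so f'(x) = 0 ⇔ 10*x - 11 = 0.
  10*x - 11 = 0.
  ⇒ x = 11/10

f''(x) = 4*(8 - 5*x)*exp(-2*x)
Second-derivative test at each critical point:
  f''(11/10) = 1.1080 > 0 → local minimum

Critical points: x = 11/10 (local minimum)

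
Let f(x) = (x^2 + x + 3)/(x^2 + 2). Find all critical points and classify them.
f'(x) = (-x^2 - 2*x + 2)/(x^4 + 4*x^2 + 4)

Solve f'(x) = 0:
  f'(x) = -(x^2 + 2*x - 2)/(x^2 + 2)^2; the denominator is positive wherever f is defined, so f'(x) = 0 ⇔ -x^2 - 2*x + 2 = 0.
  x^2 + 2*x - 2 = 0 has no rational roots; quadratic formula: x = (-2 ± √12)/2.
  ⇒ x = -sqrt(3) - 1 ≈ -2.7321, -1 + sqrt(3) ≈ 0.7321

f''(x) = 2*(x^3 + 3*x^2 - 6*x - 2)/(x^6 + 6*x^4 + 12*x^2 + 8)
Second-derivative test at each critical point:
  f''(-2.7321) = 0.0387 > 0 → local minimum
  f''(0.7321) = -0.5387 < 0 → local maximum

Critical points: x = -sqrt(3) - 1 ≈ -2.7321 (local minimum); x = -1 + sqrt(3) ≈ 0.7321 (local maximum)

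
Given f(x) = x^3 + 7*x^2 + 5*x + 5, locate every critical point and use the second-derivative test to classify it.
f'(x) = 3*x^2 + 14*x + 5

Solve f'(x) = 0:
  3*x^2 + 14*x + 5 = 0 has no rational roots; quadratic formula: x = (-14 ± √136)/6.
  ⇒ x = -7/3 - sqrt(34)/3 ≈ -4.2770, -7/3 + sqrt(34)/3 ≈ -0.3897

f''(x) = 6*x + 14
Second-derivative test at each critical point:
  f''(-4.2770) = -11.6619 < 0 → local maximum
  f''(-0.3897) = 11.6619 > 0 → local minimum

Critical points: x = -7/3 - sqrt(34)/3 ≈ -4.2770 (local maximum); x = -7/3 + sqrt(34)/3 ≈ -0.3897 (local minimum)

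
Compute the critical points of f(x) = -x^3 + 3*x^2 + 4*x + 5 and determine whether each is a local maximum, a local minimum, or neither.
f'(x) = -3*x^2 + 6*x + 4

Solve f'(x) = 0:
  3*x^2 - 6*x - 4 = 0 has no rational roots; quadratic formula: x = (6 ± √84)/6.
  ⇒ x = 1 - sqrt(21)/3 ≈ -0.5275, 1 + sqrt(21)/3 ≈ 2.5275

f''(x) = 6 - 6*x
Second-derivative test at each critical point:
  f''(-0.5275) = 9.1652 > 0 → local minimum
  f''(2.5275) = -9.1652 < 0 → local maximum

Critical points: x = 1 - sqrt(21)/3 ≈ -0.5275 (local minimum); x = 1 + sqrt(21)/3 ≈ 2.5275 (local maximum)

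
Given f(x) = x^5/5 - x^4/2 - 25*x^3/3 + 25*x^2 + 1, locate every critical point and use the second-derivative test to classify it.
f'(x) = x*(x^3 - 2*x^2 - 25*x + 50)

Solve f'(x) = 0:
  Factor: x^4 - 2*x^3 - 25*x^2 + 50*x = x*(x - 5)*(x - 2)*(x + 5) = 0.
  ⇒ x = -5, 0, 2, 5

f''(x) = 4*x^3 - 6*x^2 - 50*x + 50
Second-derivative test at each critical point:
  f''(-5) = -350 < 0 → local maximum
  f''(0) = 50 > 0 → local minimum
  f''(2) = -42 < 0 → local maximum
  f''(5) = 150 > 0 → local minimum

Critical points: x = -5 (local maximum); x = 0 (local minimum); x = 2 (local maximum); x = 5 (local minimum)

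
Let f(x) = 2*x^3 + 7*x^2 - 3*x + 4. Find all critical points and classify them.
f'(x) = 6*x^2 + 14*x - 3

Solve f'(x) = 0:
  6*x^2 + 14*x - 3 = 0 has no rational roots; quadratic formula: x = (-14 ± √268)/12.
  ⇒ x = -sqrt(67)/6 - 7/6 ≈ -2.5309, -7/6 + sqrt(67)/6 ≈ 0.1976

f''(x) = 12*x + 14
Second-derivative test at each critical point:
  f''(-2.5309) = -16.3707 < 0 → local maximum
  f''(0.1976) = 16.3707 > 0 → local minimum

Critical points: x = -sqrt(67)/6 - 7/6 ≈ -2.5309 (local maximum); x = -7/6 + sqrt(67)/6 ≈ 0.1976 (local minimum)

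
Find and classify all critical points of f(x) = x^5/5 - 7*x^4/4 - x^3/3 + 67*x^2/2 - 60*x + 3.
f'(x) = x^4 - 7*x^3 - x^2 + 67*x - 60

Solve f'(x) = 0:
  Factor: x^4 - 7*x^3 - x^2 + 67*x - 60 = (x - 5)*(x - 4)*(x - 1)*(x + 3) = 0.
  ⇒ x = -3, 1, 4, 5

f''(x) = 4*x^3 - 21*x^2 - 2*x + 67
Second-derivative test at each critical point:
  f''(-3) = -224 < 0 → local maximum
  f''(1) = 48 > 0 → local minimum
  f''(4) = -21 < 0 → local maximum
  f''(5) = 32 > 0 → local minimum

Critical points: x = -3 (local maximum); x = 1 (local minimum); x = 4 (local maximum); x = 5 (local minimum)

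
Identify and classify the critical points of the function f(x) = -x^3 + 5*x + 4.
f'(x) = 5 - 3*x^2

Solve f'(x) = 0:
  3*x^2 - 5 = 0 has no rational roots; quadratic formula: x = (0 ± √60)/6.
  ⇒ x = -sqrt(15)/3 ≈ -1.2910, sqrt(15)/3 ≈ 1.2910

f''(x) = -6*x
Second-derivative test at each critical point:
  f''(-1.2910) = 7.7460 > 0 → local minimum
  f''(1.2910) = -7.7460 < 0 → local maximum

Critical points: x = -sqrt(15)/3 ≈ -1.2910 (local minimum); x = sqrt(15)/3 ≈ 1.2910 (local maximum)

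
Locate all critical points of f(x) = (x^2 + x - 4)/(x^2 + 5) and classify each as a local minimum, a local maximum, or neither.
f'(x) = (-x^2 + 18*x + 5)/(x^4 + 10*x^2 + 25)

Solve f'(x) = 0:
  f'(x) = -(x^2 - 18*x - 5)/(x^2 + 5)^2; the denominator is positive wherever f is defined, so f'(x) = 0 ⇔ -x^2 + 18*x + 5 = 0.
  x^2 - 18*x - 5 = 0 has no rational roots; quadratic formula: x = (18 ± √344)/2.
  ⇒ x = 9 - sqrt(86) ≈ -0.2736, 9 + sqrt(86) ≈ 18.2736

f''(x) = 2*(x^3 - 27*x^2 - 15*x + 45)/(x^6 + 15*x^4 + 75*x^2 + 125)
Second-derivative test at each critical point:
  f''(-0.2736) = 0.7202 > 0 → local minimum
  f''(18.2736) = -1.615e-04 < 0 → local maximum

Critical points: x = 9 - sqrt(86) ≈ -0.2736 (local minimum); x = 9 + sqrt(86) ≈ 18.2736 (local maximum)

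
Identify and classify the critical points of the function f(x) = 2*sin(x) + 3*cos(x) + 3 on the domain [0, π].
f'(x) = -3*sin(x) + 2*cos(x)

Solve f'(x) = 0 on [0, π]:
  f'(x) = 0 ⇔ 2*cos(x) = 3*sin(x) ⇔ tan(x) = 2/3, i.e. x = arctan(2/3) + nπ; keep the solutions lying in [0, π].
  ⇒ x = atan(2/3) ≈ 0.5880

f''(x) = -2*sin(x) - 3*cos(x)
Second-derivative test at each critical point:
  f''(0.5880) = -3.6056 < 0 → local maximum

Critical points: x = atan(2/3) ≈ 0.5880 (local maximum)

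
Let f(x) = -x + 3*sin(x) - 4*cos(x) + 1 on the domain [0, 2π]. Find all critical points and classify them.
f'(x) = 4*sin(x) + 3*cos(x) - 1

Solve f'(x) = 0 on [0, 2π]:
  f'(x) = 0 ⇔ 4*sin(x) + 3*cos(x) = 1. Write the left side as R·cos(x + φ) with R = √(3² + (-4)²) = 5, cos φ = 3/5, sin φ = -4/5; then cos(x + φ) = 1/5. Solve for x and keep the solutions lying in [0, 2π].
  ⇒ x = atan((4 + 6*sqrt(6))/(3 - 8*sqrt(6))) + pi ≈ 2.2967, atan((4 - 6*sqrt(6))/(3 + 8*sqrt(6))) + 2*pi ≈ 5.8410

f''(x) = -3*sin(x) + 4*cos(x)
Second-derivative test at each critical point:
  f''(2.2967) = -4.8990 < 0 → local maximum
  f''(5.8410) = 4.8990 > 0 → local minimum

Critical points: x = atan((4 + 6*sqrt(6))/(3 - 8*sqrt(6))) + pi ≈ 2.2967 (local maximum); x = atan((4 - 6*sqrt(6))/(3 + 8*sqrt(6))) + 2*pi ≈ 5.8410 (local minimum)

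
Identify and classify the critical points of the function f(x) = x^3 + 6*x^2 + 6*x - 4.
f'(x) = 3*x^2 + 12*x + 6

Solve f'(x) = 0:
  Factor: 3*x^2 + 12*x + 6 = 3*(x^2 + 4*x + 2); x^2 + 4*x + 2 = 0 has no rational roots; quadratic formula: x = (-4 ± √8)/2.
  ⇒ x = -2 - sqrt(2) ≈ -3.4142, -2 + sqrt(2) ≈ -0.5858

f''(x) = 6*x + 12
Second-derivative test at each critical point:
  f''(-3.4142) = -8.4853 < 0 → local maximum
  f''(-0.5858) = 8.4853 > 0 → local minimum

Critical points: x = -2 - sqrt(2) ≈ -3.4142 (local maximum); x = -2 + sqrt(2) ≈ -0.5858 (local minimum)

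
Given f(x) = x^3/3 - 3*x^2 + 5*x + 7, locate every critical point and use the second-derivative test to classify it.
f'(x) = x^2 - 6*x + 5

Solve f'(x) = 0:
  Factor: x^2 - 6*x + 5 = (x - 5)*(x - 1) = 0.
  ⇒ x = 1, 5

f''(x) = 2*x - 6
Second-derivative test at each critical point:
  f''(1) = -4 < 0 → local maximum
  f''(5) = 4 > 0 → local minimum

Critical points: x = 1 (local maximum); x = 5 (local minimum)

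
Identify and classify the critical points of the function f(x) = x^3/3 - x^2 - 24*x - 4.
f'(x) = x^2 - 2*x - 24

Solve f'(x) = 0:
  Factor: x^2 - 2*x - 24 = (x - 6)*(x + 4) = 0.
  ⇒ x = -4, 6

f''(x) = 2*x - 2
Second-derivative test at each critical point:
  f''(-4) = -10 < 0 → local maximum
  f''(6) = 10 > 0 → local minimum

Critical points: x = -4 (local maximum); x = 6 (local minimum)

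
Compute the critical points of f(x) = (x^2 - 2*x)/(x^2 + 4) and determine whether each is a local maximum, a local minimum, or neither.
f'(x) = 2*(x^2 + 4*x - 4)/(x^4 + 8*x^2 + 16)

Solve f'(x) = 0:
  f'(x) = 2*(x^2 + 4*x - 4)/(x^2 + 4)^2; the denominator is positive wherever f is defined, so f'(x) = 0 ⇔ 2*x^2 + 8*x - 8 = 0.
  Factor: 2*x^2 + 8*x - 8 = 2*(x^2 + 4*x - 4); x^2 + 4*x - 4 = 0 has no rational roots; quadratic formula: x = (-4 ± √32)/2.
  ⇒ x = -2*sqrt(2) - 2 ≈ -4.8284, -2 + 2*sqrt(2) ≈ 0.8284

f''(x) = 4*(-x^3 - 6*x^2 + 12*x + 8)/(x^6 + 12*x^4 + 48*x^2 + 64)
Second-derivative test at each critical point:
  f''(-4.8284) = -0.0152 < 0 → local maximum
  f''(0.8284) = 0.5152 > 0 → local minimum

Critical points: x = -2*sqrt(2) - 2 ≈ -4.8284 (local maximum); x = -2 + 2*sqrt(2) ≈ 0.8284 (local minimum)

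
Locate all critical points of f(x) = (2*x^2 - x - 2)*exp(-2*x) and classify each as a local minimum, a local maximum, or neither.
f'(x) = (-4*x^2 + 6*x + 3)*exp(-2*x)

Solve f'(x) = 0:
  f'(x) = (-4*x^2 + 6*x + 3)·exp(-2*x) and exp(-2*x) > 0 for every x, so f'(x) = 0 ⇔ -4*x^2 + 6*x + 3 = 0.
  4*x^2 - 6*x - 3 = 0 has no rational roots; quadratic formula: x = (6 ± √84)/8.
  ⇒ x = 3/4 - sqrt(21)/4 ≈ -0.3956, 3/4 + sqrt(21)/4 ≈ 1.8956

f''(x) = 4*x*(2*x - 5)*exp(-2*x)
Second-derivative test at each critical point:
  f''(-0.3956) = 20.2205 > 0 → local minimum
  f''(1.8956) = -0.2068 < 0 → local maximum

Critical points: x = 3/4 - sqrt(21)/4 ≈ -0.3956 (local minimum); x = 3/4 + sqrt(21)/4 ≈ 1.8956 (local maximum)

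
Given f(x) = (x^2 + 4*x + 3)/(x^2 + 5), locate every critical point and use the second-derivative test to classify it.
f'(x) = 4*(-x^2 + x + 5)/(x^4 + 10*x^2 + 25)

Solve f'(x) = 0:
  f'(x) = -4*(x^2 - x - 5)/(x^2 + 5)^2; the denominator is positive wherever f is defined, so f'(x) = 0 ⇔ -4*x^2 + 4*x + 20 = 0.
  Factor: -4*x^2 + 4*x + 20 = -4*(x^2 - x - 5); x^2 - x - 5 = 0 has no rational roots; quadratic formula: x = (1 ± √21)/2.
  ⇒ x = 1/2 - sqrt(21)/2 ≈ -1.7913, 1/2 + sqrt(21)/2 ≈ 2.7913

f''(x) = 4*(2*x^3 - 3*x^2 - 30*x + 5)/(x^6 + 15*x^4 + 75*x^2 + 125)
Second-derivative test at each critical point:
  f''(-1.7913) = 0.2720 > 0 → local minimum
  f''(2.7913) = -0.1120 < 0 → local maximum

Critical points: x = 1/2 - sqrt(21)/2 ≈ -1.7913 (local minimum); x = 1/2 + sqrt(21)/2 ≈ 2.7913 (local maximum)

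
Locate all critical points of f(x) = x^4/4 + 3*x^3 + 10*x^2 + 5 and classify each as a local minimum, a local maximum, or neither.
f'(x) = x*(x^2 + 9*x + 20)

Solve f'(x) = 0:
  Factor: x^3 + 9*x^2 + 20*x = x*(x + 4)*(x + 5) = 0.
  ⇒ x = -5, -4, 0

f''(x) = 3*x^2 + 18*x + 20
Second-derivative test at each critical point:
  f''(-5) = 5 > 0 → local minimum
  f''(-4) = -4 < 0 → local maximum
  f''(0) = 20 > 0 → local minimum

Critical points: x = -5 (local minimum); x = -4 (local maximum); x = 0 (local minimum)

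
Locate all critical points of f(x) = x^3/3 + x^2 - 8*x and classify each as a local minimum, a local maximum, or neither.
f'(x) = x^2 + 2*x - 8

Solve f'(x) = 0:
  Factor: x^2 + 2*x - 8 = (x - 2)*(x + 4) = 0.
  ⇒ x = -4, 2

f''(x) = 2*x + 2
Second-derivative test at each critical point:
  f''(-4) = -6 < 0 → local maximum
  f''(2) = 6 > 0 → local minimum

Critical points: x = -4 (local maximum); x = 2 (local minimum)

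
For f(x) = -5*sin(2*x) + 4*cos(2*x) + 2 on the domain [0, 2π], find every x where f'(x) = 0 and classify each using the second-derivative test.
f'(x) = -8*sin(2*x) - 10*cos(2*x)

Solve f'(x) = 0 on [0, 2π]:
  f'(x) = 0 ⇔ -5*cos(2*x) = 4*sin(2*x) ⇔ tan(2*x) = -5/4, i.e. 2*x = arctan(-5/4) + nπ; keep the solutions lying in [0, 2π].
  ⇒ x = -atan(5/4)/2 + pi/2 ≈ 1.1228, pi - atan(5/4)/2 ≈ 2.6936, -atan(5/4)/2 + 3*pi/2 ≈ 4.2644, -atan(5/4)/2 + 2*pi ≈ 5.8352

f''(x) = 20*sin(2*x) - 16*cos(2*x)
Second-derivative test at each critical point:
  f''(1.1228) = 25.6125 > 0 → local minimum
  f''(2.6936) = -25.6125 < 0 → local maximum
  f''(4.2644) = 25.6125 > 0 → local minimum
  f''(5.8352) = -25.6125 < 0 → local maximum

Critical points: x = -atan(5/4)/2 + pi/2 ≈ 1.1228 (local minimum); x = pi - atan(5/4)/2 ≈ 2.6936 (local maximum); x = -atan(5/4)/2 + 3*pi/2 ≈ 4.2644 (local minimum); x = -atan(5/4)/2 + 2*pi ≈ 5.8352 (local maximum)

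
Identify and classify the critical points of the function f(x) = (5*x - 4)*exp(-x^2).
f'(x) = (-2*x*(5*x - 4) + 5)*exp(-x^2)

Solve f'(x) = 0:
  f'(x) = (-10*x^2 + 8*x + 5)·exp(-x^2) and exp(-x^2) > 0 for every x, so f'(x) = 0 ⇔ -10*x^2 + 8*x + 5 = 0.
  10*x^2 - 8*x - 5 = 0 has no rational roots; quadratic formula: x = (8 ± √264)/20.
  ⇒ x = 2/5 - sqrt(66)/10 ≈ -0.4124, 2/5 + sqrt(66)/10 ≈ 1.2124

f''(x) = 2*(2*x^2*(5*x - 4) - 15*x + 4)*exp(-x^2)
Second-derivative test at each critical point:
  f''(-0.4124) = 13.7069 > 0 → local minimum
  f''(1.2124) = -3.7361 < 0 → local maximum

Critical points: x = 2/5 - sqrt(66)/10 ≈ -0.4124 (local minimum); x = 2/5 + sqrt(66)/10 ≈ 1.2124 (local maximum)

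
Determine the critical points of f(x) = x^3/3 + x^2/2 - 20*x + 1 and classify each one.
f'(x) = x^2 + x - 20

Solve f'(x) = 0:
  Factor: x^2 + x - 20 = (x - 4)*(x + 5) = 0.
  ⇒ x = -5, 4

f''(x) = 2*x + 1
Second-derivative test at each critical point:
  f''(-5) = -9 < 0 → local maximum
  f''(4) = 9 > 0 → local minimum

Critical points: x = -5 (local maximum); x = 4 (local minimum)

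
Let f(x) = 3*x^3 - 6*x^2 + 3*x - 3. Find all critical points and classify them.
f'(x) = 9*x^2 - 12*x + 3

Solve f'(x) = 0:
  Factor: 9*x^2 - 12*x + 3 = 3*(x - 1)*(3*x - 1) = 0.
  ⇒ x = 1/3, 1

f''(x) = 18*x - 12
Second-derivative test at each critical point:
  f''(1/3) = -6 < 0 → local maximum
  f''(1) = 6 > 0 → local minimum

Critical points: x = 1/3 (local maximum); x = 1 (local minimum)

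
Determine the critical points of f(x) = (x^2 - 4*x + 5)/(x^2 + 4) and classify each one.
f'(x) = 2*(2*x^2 - x - 8)/(x^4 + 8*x^2 + 16)

Solve f'(x) = 0:
  f'(x) = 2*(2*x^2 - x - 8)/(x^2 + 4)^2; the denominator is positive wherever f is defined, so f'(x) = 0 ⇔ 4*x^2 - 2*x - 16 = 0.
  Factor: 4*x^2 - 2*x - 16 = 2*(2*x^2 - x - 8); 2*x^2 - x - 8 = 0 has no rational roots; quadratic formula: x = (1 ± √65)/4.
  ⇒ x = 1/4 - sqrt(65)/4 ≈ -1.7656, 1/4 + sqrt(65)/4 ≈ 2.2656

f''(x) = 2*(-4*x^3 + 3*x^2 + 48*x - 4)/(x^6 + 12*x^4 + 48*x^2 + 64)
Second-derivative test at each critical point:
  f''(-1.7656) = -0.3183 < 0 → local maximum
  f''(2.2656) = 0.1933 > 0 → local minimum

Critical points: x = 1/4 - sqrt(65)/4 ≈ -1.7656 (local maximum); x = 1/4 + sqrt(65)/4 ≈ 2.2656 (local minimum)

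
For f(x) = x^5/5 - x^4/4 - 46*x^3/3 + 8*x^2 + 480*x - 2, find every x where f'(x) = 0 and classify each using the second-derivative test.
f'(x) = x^4 - x^3 - 46*x^2 + 16*x + 480

Solve f'(x) = 0:
  Factor: x^4 - x^3 - 46*x^2 + 16*x + 480 = (x - 6)*(x - 4)*(x + 4)*(x + 5) = 0.
  ⇒ x = -5, -4, 4, 6

f''(x) = 4*x^3 - 3*x^2 - 92*x + 16
Second-derivative test at each critical point:
  f''(-5) = -99 < 0 → local maximum
  f''(-4) = 80 > 0 → local minimum
  f''(4) = -144 < 0 → local maximum
  f''(6) = 220 > 0 → local minimum

Critical points: x = -5 (local maximum); x = -4 (local minimum); x = 4 (local maximum); x = 6 (local minimum)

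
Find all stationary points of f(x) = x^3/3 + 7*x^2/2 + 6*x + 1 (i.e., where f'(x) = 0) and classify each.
f'(x) = x^2 + 7*x + 6

Solve f'(x) = 0:
  Factor: x^2 + 7*x + 6 = (x + 1)*(x + 6) = 0.
  ⇒ x = -6, -1

f''(x) = 2*x + 7
Second-derivative test at each critical point:
  f''(-6) = -5 < 0 → local maximum
  f''(-1) = 5 > 0 → local minimum

Critical points: x = -6 (local maximum); x = -1 (local minimum)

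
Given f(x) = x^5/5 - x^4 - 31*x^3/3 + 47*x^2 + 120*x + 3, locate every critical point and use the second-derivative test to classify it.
f'(x) = x^4 - 4*x^3 - 31*x^2 + 94*x + 120

Solve f'(x) = 0:
  Factor: x^4 - 4*x^3 - 31*x^2 + 94*x + 120 = (x - 6)*(x - 4)*(x + 1)*(x + 5) = 0.
  ⇒ x = -5, -1, 4, 6

f''(x) = 4*x^3 - 12*x^2 - 62*x + 94
Second-derivative test at each critical point:
  f''(-5) = -396 < 0 → local maximum
  f''(-1) = 140 > 0 → local minimum
  f''(4) = -90 < 0 → local maximum
  f''(6) = 154 > 0 → local minimum

Critical points: x = -5 (local maximum); x = -1 (local minimum); x = 4 (local maximum); x = 6 (local minimum)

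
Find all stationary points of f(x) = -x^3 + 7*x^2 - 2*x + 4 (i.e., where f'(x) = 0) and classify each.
f'(x) = -3*x^2 + 14*x - 2

Solve f'(x) = 0:
  3*x^2 - 14*x + 2 = 0 has no rational roots; quadratic formula: x = (14 ± √172)/6.
  ⇒ x = 7/3 - sqrt(43)/3 ≈ 0.1475, sqrt(43)/3 + 7/3 ≈ 4.5191

f''(x) = 14 - 6*x
Second-derivative test at each critical point:
  f''(0.1475) = 13.1149 > 0 → local minimum
  f''(4.5191) = -13.1149 < 0 → local maximum

Critical points: x = 7/3 - sqrt(43)/3 ≈ 0.1475 (local minimum); x = sqrt(43)/3 + 7/3 ≈ 4.5191 (local maximum)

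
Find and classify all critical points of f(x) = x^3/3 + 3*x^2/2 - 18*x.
f'(x) = x^2 + 3*x - 18

Solve f'(x) = 0:
  Factor: x^2 + 3*x - 18 = (x - 3)*(x + 6) = 0.
  ⇒ x = -6, 3

f''(x) = 2*x + 3
Second-derivative test at each critical point:
  f''(-6) = -9 < 0 → local maximum
  f''(3) = 9 > 0 → local minimum

Critical points: x = -6 (local maximum); x = 3 (local minimum)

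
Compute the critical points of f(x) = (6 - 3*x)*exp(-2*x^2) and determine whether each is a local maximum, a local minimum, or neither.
f'(x) = 3*(4*x*(x - 2) - 1)*exp(-2*x^2)

Solve f'(x) = 0:
  f'(x) = (12*x^2 - 24*x - 3)·exp(-2*x^2) and exp(-2*x^2) > 0 for every x, so f'(x) = 0 ⇔ 12*x^2 - 24*x - 3 = 0.
  Factor: 12*x^2 - 24*x - 3 = 3*(4*x^2 - 8*x - 1); 4*x^2 - 8*x - 1 = 0 has no rational roots; quadratic formula: x = (8 ± √80)/8.
  ⇒ x = 1 - sqrt(5)/2 ≈ -0.1180, 1 + sqrt(5)/2 ≈ 2.1180

f''(x) = 12*(4*x^2*(2 - x) + 3*x - 2)*exp(-2*x^2)
Second-derivative test at each critical point:
  f''(-0.1180) = -26.0955 < 0 → local maximum
  f''(2.1180) = 0.0034 > 0 → local minimum

Critical points: x = 1 - sqrt(5)/2 ≈ -0.1180 (local maximum); x = 1 + sqrt(5)/2 ≈ 2.1180 (local minimum)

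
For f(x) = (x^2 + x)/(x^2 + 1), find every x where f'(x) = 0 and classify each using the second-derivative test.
f'(x) = (-x^2 + 2*x + 1)/(x^4 + 2*x^2 + 1)

Solve f'(x) = 0:
  f'(x) = -(x^2 - 2*x - 1)/(x^2 + 1)^2; the denominator is positive wherever f is defined, so f'(x) = 0 ⇔ -x^2 + 2*x + 1 = 0.
  x^2 - 2*x - 1 = 0 has no rational roots; quadratic formula: x = (2 ± √8)/2.
  ⇒ x = 1 - sqrt(2) ≈ -0.4142, 1 + sqrt(2) ≈ 2.4142

f''(x) = 2*(x^3 - 3*x^2 - 3*x + 1)/(x^6 + 3*x^4 + 3*x^2 + 1)
Second-derivative test at each critical point:
  f''(-0.4142) = 2.0607 > 0 → local minimum
  f''(2.4142) = -0.0607 < 0 → local maximum

Critical points: x = 1 - sqrt(2) ≈ -0.4142 (local minimum); x = 1 + sqrt(2) ≈ 2.4142 (local maximum)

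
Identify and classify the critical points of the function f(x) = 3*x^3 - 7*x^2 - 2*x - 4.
f'(x) = 9*x^2 - 14*x - 2

Solve f'(x) = 0:
  9*x^2 - 14*x - 2 = 0 has no rational roots; quadratic formula: x = (14 ± √268)/18.
  ⇒ x = 7/9 - sqrt(67)/9 ≈ -0.1317, 7/9 + sqrt(67)/9 ≈ 1.6873

f''(x) = 18*x - 14
Second-derivative test at each critical point:
  f''(-0.1317) = -16.3707 < 0 → local maximum
  f''(1.6873) = 16.3707 > 0 → local minimum

Critical points: x = 7/9 - sqrt(67)/9 ≈ -0.1317 (local maximum); x = 7/9 + sqrt(67)/9 ≈ 1.6873 (local minimum)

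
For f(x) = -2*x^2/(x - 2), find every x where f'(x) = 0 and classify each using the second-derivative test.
f'(x) = 2*x*(4 - x)/(x - 2)^2

Solve f'(x) = 0:
  f'(x) = -2*x*(x - 4)/(x - 2)^2; the denominator is positive wherever f is defined, so f'(x) = 0 ⇔ -2*x^2 + 8*x = 0.
  Factor: -2*x^2 + 8*x = -2*x*(x - 4) = 0.
  ⇒ x = 0, 4

f''(x) = -16/(x^3 - 6*x^2 + 12*x - 8)
Second-derivative test at each critical point:
  f''(0) = 2 > 0 → local minimum
  f''(4) = -2 < 0 → local maximum

Critical points: x = 0 (local minimum); x = 4 (local maximum)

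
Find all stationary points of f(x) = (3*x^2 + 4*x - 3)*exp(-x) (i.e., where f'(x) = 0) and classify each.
f'(x) = (-3*x^2 + 2*x + 7)*exp(-x)

Solve f'(x) = 0:
  f'(x) = (-3*x^2 + 2*x + 7)·exp(-x) and exp(-x) > 0 for every x, so f'(x) = 0 ⇔ -3*x^2 + 2*x + 7 = 0.
  3*x^2 - 2*x - 7 = 0 has no rational roots; quadratic formula: x = (2 ± √88)/6.
  ⇒ x = 1/3 - sqrt(22)/3 ≈ -1.2301, 1/3 + sqrt(22)/3 ≈ 1.8968

f''(x) = (3*x^2 - 8*x - 5)*exp(-x)
Second-derivative test at each critical point:
  f''(-1.2301) = 32.0984 > 0 → local minimum
  f''(1.8968) = -1.4076 < 0 → local maximum

Critical points: x = 1/3 - sqrt(22)/3 ≈ -1.2301 (local minimum); x = 1/3 + sqrt(22)/3 ≈ 1.8968 (local maximum)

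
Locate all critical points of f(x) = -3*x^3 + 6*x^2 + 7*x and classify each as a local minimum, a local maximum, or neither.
f'(x) = -9*x^2 + 12*x + 7

Solve f'(x) = 0:
  9*x^2 - 12*x - 7 = 0 has no rational roots; quadratic formula: x = (12 ± √396)/18.
  ⇒ x = 2/3 - sqrt(11)/3 ≈ -0.4389, 2/3 + sqrt(11)/3 ≈ 1.7722

f''(x) = 12 - 18*x
Second-derivative test at each critical point:
  f''(-0.4389) = 19.8997 > 0 → local minimum
  f''(1.7722) = -19.8997 < 0 → local maximum

Critical points: x = 2/3 - sqrt(11)/3 ≈ -0.4389 (local minimum); x = 2/3 + sqrt(11)/3 ≈ 1.7722 (local maximum)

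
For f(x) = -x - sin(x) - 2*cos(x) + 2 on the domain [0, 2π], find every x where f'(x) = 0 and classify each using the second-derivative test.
f'(x) = 2*sin(x) - cos(x) - 1

Solve f'(x) = 0 on [0, 2π]:
  f'(x) = 0 ⇔ 2*sin(x) - cos(x) = 1. Write the left side as R·cos(x + φ) with R = √((-1)² + (-2)²) = sqrt(5), cos φ = -sqrt(5)/5, sin φ = -2*sqrt(5)/5; then cos(x + φ) = sqrt(5)/5. Solve for x and keep the solutions lying in [0, 2π].
  ⇒ x = atan(4/3) ≈ 0.9273, pi ≈ 3.1416

f''(x) = sin(x) + 2*cos(x)
Second-derivative test at each critical point:
  f''(0.9273) = 2 > 0 → local minimum
  f''(3.1416) = -2 < 0 → local maximum

Critical points: x = atan(4/3) ≈ 0.9273 (local minimum); x = pi ≈ 3.1416 (local maximum)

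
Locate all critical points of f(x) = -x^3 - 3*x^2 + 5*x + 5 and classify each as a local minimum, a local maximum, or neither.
f'(x) = -3*x^2 - 6*x + 5

Solve f'(x) = 0:
  3*x^2 + 6*x - 5 = 0 has no rational roots; quadratic formula: x = (-6 ± √96)/6.
  ⇒ x = -2*sqrt(6)/3 - 1 ≈ -2.6330, -1 + 2*sqrt(6)/3 ≈ 0.6330

f''(x) = -6*x - 6
Second-derivative test at each critical point:
  f''(-2.6330) = 9.7980 > 0 → local minimum
  f''(0.6330) = -9.7980 < 0 → local maximum

Critical points: x = -2*sqrt(6)/3 - 1 ≈ -2.6330 (local minimum); x = -1 + 2*sqrt(6)/3 ≈ 0.6330 (local maximum)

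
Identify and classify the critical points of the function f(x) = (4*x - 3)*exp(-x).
f'(x) = (7 - 4*x)*exp(-x)

Solve f'(x) = 0:
  f'(x) = (7 - 4*x)·exp(-x) and exp(-x) > 0 for every x, so f'(x) = 0 ⇔ 7 - 4*x = 0.
  7 - 4*x = 0.
  ⇒ x = 7/4

f''(x) = (4*x - 11)*exp(-x)
Second-derivative test at each critical point:
  f''(7/4) = -0.6951 < 0 → local maximum

Critical points: x = 7/4 (local maximum)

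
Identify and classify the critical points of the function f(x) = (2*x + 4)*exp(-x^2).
f'(x) = 2*(-2*x*(x + 2) + 1)*exp(-x^2)

Solve f'(x) = 0:
  f'(x) = (-4*x^2 - 8*x + 2)·exp(-x^2) and exp(-x^2) > 0 for every x, so f'(x) = 0 ⇔ -4*x^2 - 8*x + 2 = 0.
  Factor: -4*x^2 - 8*x + 2 = -2*(2*x^2 + 4*x - 1); 2*x^2 + 4*x - 1 = 0 has no rational roots; quadratic formula: x = (-4 ± √24)/4.
  ⇒ x = -sqrt(6)/2 - 1 ≈ -2.2247, -1 + sqrt(6)/2 ≈ 0.2247

f''(x) = 4*(2*x^2*(x + 2) - 3*x - 2)*exp(-x^2)
Second-derivative test at each critical point:
  f''(-2.2247) = 0.0694 > 0 → local minimum
  f''(0.2247) = -9.3154 < 0 → local maximum

Critical points: x = -sqrt(6)/2 - 1 ≈ -2.2247 (local minimum); x = -1 + sqrt(6)/2 ≈ 0.2247 (local maximum)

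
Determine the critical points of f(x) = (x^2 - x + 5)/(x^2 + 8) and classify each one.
f'(x) = (x^2 + 6*x - 8)/(x^4 + 16*x^2 + 64)

Solve f'(x) = 0:
  f'(x) = (x^2 + 6*x - 8)/(x^2 + 8)^2; the denominator is positive wherever f is defined, so f'(x) = 0 ⇔ x^2 + 6*x - 8 = 0.
  x^2 + 6*x - 8 = 0 has no rational roots; quadratic formula: x = (-6 ± √68)/2.
  ⇒ x = -sqrt(17) - 3 ≈ -7.1231, -3 + sqrt(17) ≈ 1.1231

f''(x) = 2*(-x^3 - 9*x^2 + 24*x + 24)/(x^6 + 24*x^4 + 192*x^2 + 512)
Second-derivative test at each critical point:
  f''(-7.1231) = -0.0024 < 0 → local maximum
  f''(1.1231) = 0.0961 > 0 → local minimum

Critical points: x = -sqrt(17) - 3 ≈ -7.1231 (local maximum); x = -3 + sqrt(17) ≈ 1.1231 (local minimum)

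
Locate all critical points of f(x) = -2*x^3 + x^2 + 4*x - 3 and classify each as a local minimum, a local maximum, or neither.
f'(x) = -6*x^2 + 2*x + 4

Solve f'(x) = 0:
  Factor: -6*x^2 + 2*x + 4 = -2*(x - 1)*(3*x + 2) = 0.
  ⇒ x = -2/3, 1

f''(x) = 2 - 12*x
Second-derivative test at each critical point:
  f''(-2/3) = 10 > 0 → local minimum
  f''(1) = -10 < 0 → local maximum

Critical points: x = -2/3 (local minimum); x = 1 (local maximum)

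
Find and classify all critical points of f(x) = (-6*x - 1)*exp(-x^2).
f'(x) = 2*(x*(6*x + 1) - 3)*exp(-x^2)

Solve f'(x) = 0:
  f'(x) = (12*x^2 + 2*x - 6)·exp(-x^2) and exp(-x^2) > 0 for every x, so f'(x) = 0 ⇔ 12*x^2 + 2*x - 6 = 0.
  Factor: 12*x^2 + 2*x - 6 = 2*(6*x^2 + x - 3); 6*x^2 + x - 3 = 0 has no rational roots; quadratic formula: x = (-1 ± √73)/12.
  ⇒ x = -sqrt(73)/12 - 1/12 ≈ -0.7953, -1/12 + sqrt(73)/12 ≈ 0.6287

f''(x) = 2*(-12*x^3 - 2*x^2 + 18*x + 1)*exp(-x^2)
Second-derivative test at each critical point:
  f''(-0.7953) = -9.0777 < 0 → local maximum
  f''(0.6287) = 11.5093 > 0 → local minimum

Critical points: x = -sqrt(73)/12 - 1/12 ≈ -0.7953 (local maximum); x = -1/12 + sqrt(73)/12 ≈ 0.6287 (local minimum)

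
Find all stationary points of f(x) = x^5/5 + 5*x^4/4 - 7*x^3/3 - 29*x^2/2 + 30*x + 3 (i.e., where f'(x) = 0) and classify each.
f'(x) = x^4 + 5*x^3 - 7*x^2 - 29*x + 30

Solve f'(x) = 0:
  Factor: x^4 + 5*x^3 - 7*x^2 - 29*x + 30 = (x - 2)*(x - 1)*(x + 3)*(x + 5) = 0.
  ⇒ x = -5, -3, 1, 2

f''(x) = 4*x^3 + 15*x^2 - 14*x - 29
Second-derivative test at each critical point:
  f''(-5) = -84 < 0 → local maximum
  f''(-3) = 40 > 0 → local minimum
  f''(1) = -24 < 0 → local maximum
  f''(2) = 35 > 0 → local minimum

Critical points: x = -5 (local maximum); x = -3 (local minimum); x = 1 (local maximum); x = 2 (local minimum)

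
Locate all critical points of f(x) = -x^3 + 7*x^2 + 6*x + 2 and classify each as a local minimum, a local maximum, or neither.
f'(x) = -3*x^2 + 14*x + 6

Solve f'(x) = 0:
  3*x^2 - 14*x - 6 = 0 has no rational roots; quadratic formula: x = (14 ± √268)/6.
  ⇒ x = 7/3 - sqrt(67)/3 ≈ -0.3951, 7/3 + sqrt(67)/3 ≈ 5.0618

f''(x) = 14 - 6*x
Second-derivative test at each critical point:
  f''(-0.3951) = 16.3707 > 0 → local minimum
  f''(5.0618) = -16.3707 < 0 → local maximum

Critical points: x = 7/3 - sqrt(67)/3 ≈ -0.3951 (local minimum); x = 7/3 + sqrt(67)/3 ≈ 5.0618 (local maximum)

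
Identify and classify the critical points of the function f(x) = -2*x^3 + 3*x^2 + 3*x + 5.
f'(x) = -6*x^2 + 6*x + 3

Solve f'(x) = 0:
  Factor: -6*x^2 + 6*x + 3 = -3*(2*x^2 - 2*x - 1); 2*x^2 - 2*x - 1 = 0 has no rational roots; quadratic formula: x = (2 ± √12)/4.
  ⇒ x = 1/2 - sqrt(3)/2 ≈ -0.3660, 1/2 + sqrt(3)/2 ≈ 1.3660

f''(x) = 6 - 12*x
Second-derivative test at each critical point:
  f''(-0.3660) = 10.3923 > 0 → local minimum
  f''(1.3660) = -10.3923 < 0 → local maximum

Critical points: x = 1/2 - sqrt(3)/2 ≈ -0.3660 (local minimum); x = 1/2 + sqrt(3)/2 ≈ 1.3660 (local maximum)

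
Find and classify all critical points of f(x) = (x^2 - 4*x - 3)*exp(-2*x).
f'(x) = 2*(-x^2 + 5*x + 1)*exp(-2*x)

Solve f'(x) = 0:
  f'(x) = (-2*x^2 + 10*x + 2)·exp(-2*x) and exp(-2*x) > 0 for every x, so f'(x) = 0 ⇔ -2*x^2 + 10*x + 2 = 0.
  Factor: -2*x^2 + 10*x + 2 = -2*(x^2 - 5*x - 1); x^2 - 5*x - 1 = 0 has no rational roots; quadratic formula: x = (5 ± √29)/2.
  ⇒ x = 5/2 - sqrt(29)/2 ≈ -0.1926, 5/2 + sqrt(29)/2 ≈ 5.1926

f''(x) = 2*(2*x^2 - 12*x + 3)*exp(-2*x)
Second-derivative test at each critical point:
  f''(-0.1926) = 15.8308 > 0 → local minimum
  f''(5.1926) = -3.327e-04 < 0 → local maximum

Critical points: x = 5/2 - sqrt(29)/2 ≈ -0.1926 (local minimum); x = 5/2 + sqrt(29)/2 ≈ 5.1926 (local maximum)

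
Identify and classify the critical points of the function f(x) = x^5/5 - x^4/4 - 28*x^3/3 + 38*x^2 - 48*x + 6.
f'(x) = x^4 - x^3 - 28*x^2 + 76*x - 48

Solve f'(x) = 0:
  Factor: x^4 - x^3 - 28*x^2 + 76*x - 48 = (x - 4)*(x - 2)*(x - 1)*(x + 6) = 0.
  ⇒ x = -6, 1, 2, 4

f''(x) = 4*x^3 - 3*x^2 - 56*x + 76
Second-derivative test at each critical point:
  f''(-6) = -560 < 0 → local maximum
  f''(1) = 21 > 0 → local minimum
  f''(2) = -16 < 0 → local maximum
  f''(4) = 60 > 0 → local minimum

Critical points: x = -6 (local maximum); x = 1 (local minimum); x = 2 (local maximum); x = 4 (local minimum)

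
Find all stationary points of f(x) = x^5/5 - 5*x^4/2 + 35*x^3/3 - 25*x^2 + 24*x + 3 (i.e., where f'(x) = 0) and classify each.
f'(x) = x^4 - 10*x^3 + 35*x^2 - 50*x + 24

Solve f'(x) = 0:
  Factor: x^4 - 10*x^3 + 35*x^2 - 50*x + 24 = (x - 4)*(x - 3)*(x - 2)*(x - 1) = 0.
  ⇒ x = 1, 2, 3, 4

f''(x) = 4*x^3 - 30*x^2 + 70*x - 50
Second-derivative test at each critical point:
  f''(1) = -6 < 0 → local maximum
  f''(2) = 2 > 0 → local minimum
  f''(3) = -2 < 0 → local maximum
  f''(4) = 6 > 0 → local minimum

Critical points: x = 1 (local maximum); x = 2 (local minimum); x = 3 (local maximum); x = 4 (local minimum)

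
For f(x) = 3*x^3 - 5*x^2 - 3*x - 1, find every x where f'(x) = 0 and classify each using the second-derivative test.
f'(x) = 9*x^2 - 10*x - 3

Solve f'(x) = 0:
  9*x^2 - 10*x - 3 = 0 has no rational roots; quadratic formula: x = (10 ± √208)/18.
  ⇒ x = 5/9 - 2*sqrt(13)/9 ≈ -0.2457, 5/9 + 2*sqrt(13)/9 ≈ 1.3568

f''(x) = 18*x - 10
Second-derivative test at each critical point:
  f''(-0.2457) = -14.4222 < 0 → local maximum
  f''(1.3568) = 14.4222 > 0 → local minimum

Critical points: x = 5/9 - 2*sqrt(13)/9 ≈ -0.2457 (local maximum); x = 5/9 + 2*sqrt(13)/9 ≈ 1.3568 (local minimum)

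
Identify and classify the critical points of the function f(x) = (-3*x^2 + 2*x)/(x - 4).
f'(x) = (-3*x^2 + 24*x - 8)/(x^2 - 8*x + 16)

Solve f'(x) = 0:
  f'(x) = -(3*x^2 - 24*x + 8)/(x - 4)^2; the denominator is positive wherever f is defined, so f'(x) = 0 ⇔ -3*x^2 + 24*x - 8 = 0.
  3*x^2 - 24*x + 8 = 0 has no rational roots; quadratic formula: x = (24 ± √480)/6.
  ⇒ x = 4 - 2*sqrt(30)/3 ≈ 0.3485, 2*sqrt(30)/3 + 4 ≈ 7.6515

f''(x) = -80/(x^3 - 12*x^2 + 48*x - 64)
Second-derivative test at each critical point:
  f''(0.3485) = 1.6432 > 0 → local minimum
  f''(7.6515) = -1.6432 < 0 → local maximum

Critical points: x = 4 - 2*sqrt(30)/3 ≈ 0.3485 (local minimum); x = 2*sqrt(30)/3 + 4 ≈ 7.6515 (local maximum)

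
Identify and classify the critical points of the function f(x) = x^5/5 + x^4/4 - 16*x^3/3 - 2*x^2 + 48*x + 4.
f'(x) = x^4 + x^3 - 16*x^2 - 4*x + 48

Solve f'(x) = 0:
  Factor: x^4 + x^3 - 16*x^2 - 4*x + 48 = (x - 3)*(x - 2)*(x + 2)*(x + 4) = 0.
  ⇒ x = -4, -2, 2, 3

f''(x) = 4*x^3 + 3*x^2 - 32*x - 4
Second-derivative test at each critical point:
  f''(-4) = -84 < 0 → local maximum
  f''(-2) = 40 > 0 → local minimum
  f''(2) = -24 < 0 → local maximum
  f''(3) = 35 > 0 → local minimum

Critical points: x = -4 (local maximum); x = -2 (local minimum); x = 2 (local maximum); x = 3 (local minimum)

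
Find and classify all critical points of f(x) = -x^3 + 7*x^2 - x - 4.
f'(x) = -3*x^2 + 14*x - 1

Solve f'(x) = 0:
  3*x^2 - 14*x + 1 = 0 has no rational roots; quadratic formula: x = (14 ± √184)/6.
  ⇒ x = 7/3 - sqrt(46)/3 ≈ 0.0726, sqrt(46)/3 + 7/3 ≈ 4.5941

f''(x) = 14 - 6*x
Second-derivative test at each critical point:
  f''(0.0726) = 13.5647 > 0 → local minimum
  f''(4.5941) = -13.5647 < 0 → local maximum

Critical points: x = 7/3 - sqrt(46)/3 ≈ 0.0726 (local minimum); x = sqrt(46)/3 + 7/3 ≈ 4.5941 (local maximum)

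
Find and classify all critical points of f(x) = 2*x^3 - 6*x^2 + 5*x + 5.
f'(x) = 6*x^2 - 12*x + 5

Solve f'(x) = 0:
  6*x^2 - 12*x + 5 = 0 has no rational roots; quadratic formula: x = (12 ± √24)/12.
  ⇒ x = 1 - sqrt(6)/6 ≈ 0.5918, sqrt(6)/6 + 1 ≈ 1.4082

f''(x) = 12*x - 12
Second-derivative test at each critical point:
  f''(0.5918) = -4.8990 < 0 → local maximum
  f''(1.4082) = 4.8990 > 0 → local minimum

Critical points: x = 1 - sqrt(6)/6 ≈ 0.5918 (local maximum); x = sqrt(6)/6 + 1 ≈ 1.4082 (local minimum)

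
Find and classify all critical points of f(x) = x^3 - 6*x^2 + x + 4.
f'(x) = 3*x^2 - 12*x + 1

Solve f'(x) = 0:
  3*x^2 - 12*x + 1 = 0 has no rational roots; quadratic formula: x = (12 ± √132)/6.
  ⇒ x = 2 - sqrt(33)/3 ≈ 0.0851, sqrt(33)/3 + 2 ≈ 3.9149

f''(x) = 6*x - 12
Second-derivative test at each critical point:
  f''(0.0851) = -11.4891 < 0 → local maximum
  f''(3.9149) = 11.4891 > 0 → local minimum

Critical points: x = 2 - sqrt(33)/3 ≈ 0.0851 (local maximum); x = sqrt(33)/3 + 2 ≈ 3.9149 (local minimum)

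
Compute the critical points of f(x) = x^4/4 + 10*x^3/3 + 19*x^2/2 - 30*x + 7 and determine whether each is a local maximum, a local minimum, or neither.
f'(x) = x^3 + 10*x^2 + 19*x - 30

Solve f'(x) = 0:
  Factor: x^3 + 10*x^2 + 19*x - 30 = (x - 1)*(x + 5)*(x + 6) = 0.
  ⇒ x = -6, -5, 1

f''(x) = 3*x^2 + 20*x + 19
Second-derivative test at each critical point:
  f''(-6) = 7 > 0 → local minimum
  f''(-5) = -6 < 0 → local maximum
  f''(1) = 42 > 0 → local minimum

Critical points: x = -6 (local minimum); x = -5 (local maximum); x = 1 (local minimum)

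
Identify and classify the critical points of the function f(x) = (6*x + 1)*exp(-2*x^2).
f'(x) = 2*(-2*x*(6*x + 1) + 3)*exp(-2*x^2)

Solve f'(x) = 0:
  f'(x) = (-24*x^2 - 4*x + 6)·exp(-2*x^2) and exp(-2*x^2) > 0 for every x, so f'(x) = 0 ⇔ -24*x^2 - 4*x + 6 = 0.
  Factor: -24*x^2 - 4*x + 6 = -2*(12*x^2 + 2*x - 3); 12*x^2 + 2*x - 3 = 0 has no rational roots; quadratic formula: x = (-2 ± √148)/24.
  ⇒ x = -sqrt(37)/12 - 1/12 ≈ -0.5902, -1/12 + sqrt(37)/12 ≈ 0.4236

f''(x) = 4*(4*x^2*(6*x + 1) - 18*x - 1)*exp(-2*x^2)
Second-derivative test at each critical point:
  f''(-0.5902) = 12.1219 > 0 → local minimum
  f''(0.4236) = -16.9954 < 0 → local maximum

Critical points: x = -sqrt(37)/12 - 1/12 ≈ -0.5902 (local minimum); x = -1/12 + sqrt(37)/12 ≈ 0.4236 (local maximum)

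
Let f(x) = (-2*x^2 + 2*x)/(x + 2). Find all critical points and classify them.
f'(x) = 2*(-x^2 - 4*x + 2)/(x^2 + 4*x + 4)

Solve f'(x) = 0:
  f'(x) = -2*(x^2 + 4*x - 2)/(x + 2)^2; the denominator is positive wherever f is defined, so f'(x) = 0 ⇔ -2*x^2 - 8*x + 4 = 0.
  Factor: -2*x^2 - 8*x + 4 = -2*(x^2 + 4*x - 2); x^2 + 4*x - 2 = 0 has no rational roots; quadratic formula: x = (-4 ± √24)/2.
  ⇒ x = -sqrt(6) - 2 ≈ -4.4495, -2 + sqrt(6) ≈ 0.4495

f''(x) = -24/(x^3 + 6*x^2 + 12*x + 8)
Second-derivative test at each critical point:
  f''(-4.4495) = 1.6330 > 0 → local minimum
  f''(0.4495) = -1.6330 < 0 → local maximum

Critical points: x = -sqrt(6) - 2 ≈ -4.4495 (local minimum); x = -2 + sqrt(6) ≈ 0.4495 (local maximum)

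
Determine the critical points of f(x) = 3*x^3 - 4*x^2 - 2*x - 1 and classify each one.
f'(x) = 9*x^2 - 8*x - 2

Solve f'(x) = 0:
  9*x^2 - 8*x - 2 = 0 has no rational roots; quadratic formula: x = (8 ± √136)/18.
  ⇒ x = 4/9 - sqrt(34)/9 ≈ -0.2034, 4/9 + sqrt(34)/9 ≈ 1.0923

f''(x) = 18*x - 8
Second-derivative test at each critical point:
  f''(-0.2034) = -11.6619 < 0 → local maximum
  f''(1.0923) = 11.6619 > 0 → local minimum

Critical points: x = 4/9 - sqrt(34)/9 ≈ -0.2034 (local maximum); x = 4/9 + sqrt(34)/9 ≈ 1.0923 (local minimum)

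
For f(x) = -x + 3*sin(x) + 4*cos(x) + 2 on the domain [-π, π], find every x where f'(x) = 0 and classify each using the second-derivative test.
f'(x) = -4*sin(x) + 3*cos(x) - 1

Solve f'(x) = 0 on [-π, π]:
  f'(x) = 0 ⇔ -4*sin(x) + 3*cos(x) = 1. Write the left side as R·cos(x + φ) with R = √(3² + 4²) = 5, cos φ = 3/5, sin φ = 4/5; then cos(x + φ) = 1/5. Solve for x and keep the solutions lying in [-π, π].
  ⇒ x = -pi + atan((-6*sqrt(6) - 4)/(3 - 8*sqrt(6))) ≈ -2.2967, atan((-4 + 6*sqrt(6))/(3 + 8*sqrt(6))) ≈ 0.4421

f''(x) = -3*sin(x) - 4*cos(x)
Second-derivative test at each critical point:
  f''(-2.2967) = 4.8990 > 0 → local minimum
  f''(0.4421) = -4.8990 < 0 → local maximum

Critical points: x = -pi + atan((-6*sqrt(6) - 4)/(3 - 8*sqrt(6))) ≈ -2.2967 (local minimum); x = atan((-4 + 6*sqrt(6))/(3 + 8*sqrt(6))) ≈ 0.4421 (local maximum)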